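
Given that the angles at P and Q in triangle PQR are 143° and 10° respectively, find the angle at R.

The interior angles sum to 180°: angle R = 180 - 143 - 10 = 27°.
The triangle is obtuse (angles 143°, 10°, 27°).

27 degrees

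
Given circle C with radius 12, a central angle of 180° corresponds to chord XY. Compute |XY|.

Chord length = 2r sin(θ/2)
= 2 × 12 × sin(180°/2)
= 2 × 12 × sin(90°)
= 24

24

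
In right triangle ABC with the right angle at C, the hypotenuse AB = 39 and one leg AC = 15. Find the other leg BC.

By the Pythagorean theorem: BC^2 = AB^2 - AC^2
BC^2 = 39^2 - 15^2 = 1521 - 225 = 1296
BC = sqrt(1296) = 36

36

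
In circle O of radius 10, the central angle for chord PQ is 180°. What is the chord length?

Chord length = 2r sin(θ/2)
= 2 × 10 × sin(180°/2)
= 2 × 10 × sin(90°)
= 20

20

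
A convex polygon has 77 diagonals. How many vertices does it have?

Using d = n(n - 3)/2, we solve 77 = n(n - 3)/2.
So n(n - 3) = 154.
Testing n = 14: 14 * 11 = 154 = 154. Correct.
The polygon has 14 sides.

14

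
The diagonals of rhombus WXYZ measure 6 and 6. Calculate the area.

Area = (6 * 6) / 2 = 36 / 2 = 18

18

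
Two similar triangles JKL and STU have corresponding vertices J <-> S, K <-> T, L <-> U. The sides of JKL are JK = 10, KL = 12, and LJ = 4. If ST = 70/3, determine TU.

Similar triangles have proportional sides. Setting up the proportion:
ST / JK = TU / KL
70/3 / 10 = TU / 12
TU = 12 * 70/3 / 10 = 28.

28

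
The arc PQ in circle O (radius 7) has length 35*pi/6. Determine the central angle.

The full circumference is 2πr = 14*pi.
The arc is 35*pi/6 / 14*pi = 5/12 of the full circle.
So the central angle = 5/12 × 360° = 150°.

150°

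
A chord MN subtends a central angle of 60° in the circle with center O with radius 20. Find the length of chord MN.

Chord = 2(20) sin(30°) = 20

20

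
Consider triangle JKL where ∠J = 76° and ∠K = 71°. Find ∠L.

The interior angles sum to 180°: angle L = 180 - 76 - 71 = 33°.
The triangle is acute (angles 76°, 71°, 33°).

33 degrees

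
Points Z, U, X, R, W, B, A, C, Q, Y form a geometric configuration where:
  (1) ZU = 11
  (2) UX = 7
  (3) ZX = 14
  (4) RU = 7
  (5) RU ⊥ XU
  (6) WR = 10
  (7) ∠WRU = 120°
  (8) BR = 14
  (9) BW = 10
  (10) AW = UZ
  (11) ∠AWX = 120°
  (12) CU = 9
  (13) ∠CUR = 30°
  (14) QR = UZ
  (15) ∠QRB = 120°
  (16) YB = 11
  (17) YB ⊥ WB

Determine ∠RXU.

Step 1: By the law of cosines on triangle XUR: XR² = 7² + 7² − 2·7·7·cos(90°) = 98, so XR = 7·√2.
Step 2: By the inverse law of cosines on triangle RXU: cos(∠RXU) = ((7·√2)² + 7² − 7²) / (2·7·√2·7) = 98/138.59 = 0.7071, so ∠RXU = 45°.

Therefore, the measure of angle ∠RXU = 45°.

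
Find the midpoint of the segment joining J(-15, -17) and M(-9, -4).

M = ((x₁ + x₂)/2, (y₁ + y₂)/2)
= ((-15 + -9)/2, (-17 + -4)/2)
= (-24/2, -21/2) = (-12, -21/2)

(-12, -21/2)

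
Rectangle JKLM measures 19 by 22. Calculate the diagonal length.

d = sqrt(19^2 + 22^2) = sqrt(845) = 13*sqrt(5)

13*sqrt(5)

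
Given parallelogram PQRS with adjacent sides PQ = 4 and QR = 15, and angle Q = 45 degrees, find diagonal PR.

The diagonal of a parallelogram can be found by treating two adjacent sides and the diagonal as a triangle.
Applying the law of cosines with sides 4, 15 and included angle 45°:
d^2 = 16 + 225 - 120*cos(45°) = 241 - 60*sqrt(2)
d = sqrt(241 - 60*sqrt(2))

sqrt(241 - 60*sqrt(2))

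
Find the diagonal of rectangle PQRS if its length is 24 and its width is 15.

Using the Pythagorean theorem:
d² = 24² + 15² = 576 + 225 = 801
d = sqrt(801) = 3*sqrt(89)

3*sqrt(89)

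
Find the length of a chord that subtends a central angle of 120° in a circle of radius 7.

Chord = 2(7) sin(60°) = 7*sqrt(3)

7*sqrt(3)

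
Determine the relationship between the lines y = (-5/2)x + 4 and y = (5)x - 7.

Slope of line 1: m1 = -5/2
Slope of line 2: m2 = 5
For parallel lines we need equal slopes: -5/2 != 5.
For perpendicular lines we need m1*m2 = -1: (-5/2)(5) = -25/2 != -1.
Since neither condition holds, the lines are neither parallel nor perpendicular.

Neither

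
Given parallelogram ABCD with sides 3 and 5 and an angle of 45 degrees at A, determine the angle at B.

Opposite sides of a parallelogram are parallel, so consecutive angles form co-interior angles on a transversal.
Co-interior angles sum to 180°, giving angle B = 180 - 45 = 135 degrees.

135 degrees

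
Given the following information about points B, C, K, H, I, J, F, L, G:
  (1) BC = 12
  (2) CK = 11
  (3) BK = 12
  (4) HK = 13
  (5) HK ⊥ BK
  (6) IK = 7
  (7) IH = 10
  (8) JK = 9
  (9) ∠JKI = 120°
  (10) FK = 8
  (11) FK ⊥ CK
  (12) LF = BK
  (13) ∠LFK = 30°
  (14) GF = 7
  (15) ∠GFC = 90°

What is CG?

Step 1: By the law of cosines on triangle FKC: FC² = 8² + 11² − 2·8·11·cos(90°) = 185, so FC = √185.
Step 2: By the law of cosines on triangle CFG: CG² = √185² + 7² − 2·√185·7·cos(90°) = 234, so CG = 3·√26.

Therefore, the length of CG = 3·√26.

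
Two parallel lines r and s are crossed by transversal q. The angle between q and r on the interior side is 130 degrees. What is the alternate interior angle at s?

Alternate interior angles lie on opposite sides of the transversal, between the parallel lines.
By the alternate interior angle theorem, they are equal: 130 degrees.

130 degrees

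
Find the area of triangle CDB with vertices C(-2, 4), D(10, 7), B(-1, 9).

The Shoelace formula computes the area from vertex coordinates by summing cross products.
For vertices (-2,4), (10,7), (-1,9):
Signed sum = -2*7 - 10*4 + 10*9 - -1*7 + -1*4 - -2*9
= -54 + 97 + 14 = 57
Area = (1/2)|57| = 57/2.

57/2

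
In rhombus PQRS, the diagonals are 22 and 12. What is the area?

The diagonals of a rhombus divide it into four right triangles.
Each triangle has legs 22/ 2 = 11 and 12/2 = 6, so each has area (1/2)*11*6 = 33.
Four such triangles give total area = (d1 * d2) / 2 = 132.

132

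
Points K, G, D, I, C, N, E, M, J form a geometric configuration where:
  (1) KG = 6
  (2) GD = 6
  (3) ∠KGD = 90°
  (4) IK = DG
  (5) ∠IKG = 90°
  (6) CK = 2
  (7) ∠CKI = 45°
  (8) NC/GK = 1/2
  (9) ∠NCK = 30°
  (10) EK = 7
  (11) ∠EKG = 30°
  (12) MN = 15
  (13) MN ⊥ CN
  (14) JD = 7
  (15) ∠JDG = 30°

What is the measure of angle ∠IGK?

From the given relations: IK = DG = 6.
Step 1: By the law of cosines on triangle GKI: GI² = 6² + 6² − 2·6·6·cos(90°) = 72, so GI = 6·√2.
Step 2: By the inverse law of cosines on triangle IGK: cos(∠IGK) = ((6·√2)² + 6² − 6²) / (2·6·√2·6) = 72/101.82 = 0.7071, so ∠IGK = 45°.

Therefore, the measure of angle ∠IGK = 45°.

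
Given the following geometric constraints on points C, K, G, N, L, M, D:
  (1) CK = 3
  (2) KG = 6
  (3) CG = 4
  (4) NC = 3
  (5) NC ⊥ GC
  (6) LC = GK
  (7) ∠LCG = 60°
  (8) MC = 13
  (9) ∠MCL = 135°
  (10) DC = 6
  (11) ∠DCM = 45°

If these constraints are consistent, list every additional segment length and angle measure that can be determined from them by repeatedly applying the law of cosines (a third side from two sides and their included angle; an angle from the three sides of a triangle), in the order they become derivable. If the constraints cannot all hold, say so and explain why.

The constraints are consistent. Derivable facts, in order:
After 1 step:
- GL = 2·√7
- GN = 5
- LM ≈ 17.76
- MD ≈ 9.73
- ∠CGK = 26.38°
- ∠CKG = 36.34°
- ∠GCK = 117.28°
After 2 steps:
- ∠CDM = 109.15°
- ∠CGL = 79.11°
- ∠CGN = 36.87°
- ∠CLG = 40.89°
- ∠CLM = 31.18°
- ∠CMD = 25.85°
- ∠CML = 13.82°
- ∠CNG = 53.13°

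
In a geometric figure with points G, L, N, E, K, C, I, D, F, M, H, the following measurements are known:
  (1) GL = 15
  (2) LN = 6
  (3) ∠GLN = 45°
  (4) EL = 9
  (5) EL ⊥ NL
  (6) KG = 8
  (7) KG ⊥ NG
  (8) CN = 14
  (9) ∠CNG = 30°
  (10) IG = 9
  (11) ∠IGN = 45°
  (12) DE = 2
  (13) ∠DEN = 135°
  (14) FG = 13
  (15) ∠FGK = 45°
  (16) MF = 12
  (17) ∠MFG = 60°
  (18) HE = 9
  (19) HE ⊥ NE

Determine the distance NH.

Step 1: By the law of cosines on triangle ELN: EN² = 9² + 6² − 2·9·6·cos(90°) = 117, so EN = 3·√13.
Step 2: By the law of cosines on triangle NEH: NH² = (3·√13)² + 9² − 2·3·√13·9·cos(90°) = 198, so NH = 3·√22.

Therefore, the length of NH = 3·√22.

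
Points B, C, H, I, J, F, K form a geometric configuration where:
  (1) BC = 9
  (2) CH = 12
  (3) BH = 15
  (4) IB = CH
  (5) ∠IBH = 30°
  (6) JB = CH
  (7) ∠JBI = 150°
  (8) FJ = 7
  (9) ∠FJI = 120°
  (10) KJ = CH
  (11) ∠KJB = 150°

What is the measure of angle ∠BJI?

From the given relations: JB = CH = 12; IB = CH = 12.
Step 1: By the law of cosines on triangle JBI: JI² = 12² + 12² − 2·12·12·cos(150°) = 537.42, so JI ≈ 23.18.
Step 2: By the inverse law of cosines on triangle BJI: cos(∠BJI) = (12² + 23.18² − 12²) / (2·12·23.18) = 537.42/556.37 = 0.9659, so ∠BJI = 15°.

Therefore, the measure of angle ∠BJI = 15°.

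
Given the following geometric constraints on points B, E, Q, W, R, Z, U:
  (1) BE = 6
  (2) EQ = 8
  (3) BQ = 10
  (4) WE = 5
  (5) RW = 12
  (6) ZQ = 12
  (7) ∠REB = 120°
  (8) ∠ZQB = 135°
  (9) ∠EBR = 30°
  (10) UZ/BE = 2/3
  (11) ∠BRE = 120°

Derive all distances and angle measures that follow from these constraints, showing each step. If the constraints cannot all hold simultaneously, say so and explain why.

These constraints are not satisfiable: (7), (9) and (11) are the three interior angles of triangle REB, which must sum to 180°, but 120° + 30° + 120° = 270°. No planar figure meets all of them, so nothing further can be derived.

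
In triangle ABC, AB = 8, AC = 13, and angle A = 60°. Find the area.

When two sides and the included angle are known, the area formula is (1/2)ab sin(C).
The height from one side to the opposite vertex is 13 sin(60°) = 13*sqrt(3)/2.
Area = (1/2) * 8 * 13*sqrt(3)/2 = 26*sqrt(3).

26*sqrt(3)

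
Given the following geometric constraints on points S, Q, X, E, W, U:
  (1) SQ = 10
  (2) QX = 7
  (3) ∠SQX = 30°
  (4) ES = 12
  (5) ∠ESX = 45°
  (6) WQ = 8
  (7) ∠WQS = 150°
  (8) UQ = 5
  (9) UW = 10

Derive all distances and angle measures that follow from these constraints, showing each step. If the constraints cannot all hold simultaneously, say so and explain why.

The constraints are consistent.

Step 1: From SQ = 10, QX = 7, and ∠SQX = 30°, by the law of cosines:
  SX² = SQ² + QX² - 2·SQ·QX·cos(30°) = 100 + 49 - 121.2 = 27.76
  SX ≈ 5.27

Step 2: From SQ = 10, QW = 8, and ∠SQW = 150°, by the law of cosines:
  SW² = SQ² + QW² - 2·SQ·QW·cos(150°) = 100 + 64 + 138.6 = 302.6
  SW ≈ 17.39

Step 3: From QU = 5, QW = 8, UW = 10, by the inverse law of cosines:
  cos(∠UQW) = (QU² + QW² - UW²) / (2·QU·QW)
  ∠UQW = 97.9°

Step 4: From WQ = 8, WU = 10, QU = 5, by the inverse law of cosines:
  cos(∠QWU) = (WQ² + WU² - QU²) / (2·WQ·WU)
  ∠QWU = 29.69°

Step 5: From UQ = 5, UW = 10, QW = 8, by the inverse law of cosines:
  cos(∠QUW) = (UQ² + UW² - QW²) / (2·UQ·UW)
  ∠QUW = 52.41°

Step 6: From XS = 5.27, SE = 12, and ∠XSE = 45°, by the law of cosines:
  XE² = XS² + SE² - 2·XS·SE·cos(45°) = 27.76 + 144 - 89.41 = 82.35
  XE ≈ 9.07

Step 7: From SQ = 10, SW = 17.39, QW = 8, by the inverse law of cosines:
  cos(∠QSW) = (SQ² + SW² - QW²) / (2·SQ·SW)
  ∠QSW = 13.29°

Step 8: From SQ = 10, SX = 5.27, QX = 7, by the inverse law of cosines:
  cos(∠QSX) = (SQ² + SX² - QX²) / (2·SQ·SX)
  ∠QSX = 41.63°

Step 9: From XQ = 7, XS = 5.27, QS = 10, by the inverse law of cosines:
  cos(∠QXS) = (XQ² + XS² - QS²) / (2·XQ·XS)
  ∠QXS = 108.37°

Step 10: From WQ = 8, WS = 17.39, QS = 10, by the inverse law of cosines:
  cos(∠QWS) = (WQ² + WS² - QS²) / (2·WQ·WS)
  ∠QWS = 16.71°

Step 11: From XE = 9.07, XS = 5.27, ES = 12, by the inverse law of cosines:
  cos(∠EXS) = (XE² + XS² - ES²) / (2·XE·XS)
  ∠EXS = 110.76°

Step 12: From ES = 12, EX = 9.07, SX = 5.27, by the inverse law of cosines:
  cos(∠SEX) = (ES² + EX² - SX²) / (2·ES·EX)
  ∠SEX = 24.24°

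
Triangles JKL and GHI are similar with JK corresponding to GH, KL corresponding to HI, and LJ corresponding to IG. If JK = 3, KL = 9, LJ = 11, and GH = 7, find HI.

Since the triangles are similar, the ratio of corresponding sides is constant.
Scale factor k = GH / JK = 7 / 3 = 7/3
HI = k * KL = 7/3 * 9 = 21

21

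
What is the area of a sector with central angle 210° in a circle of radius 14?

Sector area = πr² × θ/360
= π × 14² × 7/12
= π × 196 × 7/12
= 343*pi/3

343*pi/3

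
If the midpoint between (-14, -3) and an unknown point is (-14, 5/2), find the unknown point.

Using the midpoint formula: M = ((x1 + x2)/2, (y1 + y2)/2)
We know M = (-14, 5/2) and L = (-14, -3)
For x: -14 = (-14 + x2)/2, so x2 = 2*-14 - -14 = -14
For y: 5/2 = (-3 + y2)/2, so y2 = 2*5/2 - -3 = 8
M = (-14, 8)

(-14, 8)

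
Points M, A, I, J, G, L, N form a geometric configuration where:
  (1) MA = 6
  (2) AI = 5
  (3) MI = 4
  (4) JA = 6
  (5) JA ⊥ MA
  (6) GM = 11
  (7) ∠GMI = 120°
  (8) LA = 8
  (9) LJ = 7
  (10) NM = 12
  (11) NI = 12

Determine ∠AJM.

Step 1: By the law of cosines on triangle JAM: JM² = 6² + 6² − 2·6·6·cos(90°) = 72, so JM = 6·√2.
Step 2: By the inverse law of cosines on triangle AJM: cos(∠AJM) = (6² + (6·√2)² − 6²) / (2·6·6·√2) = 72/101.82 = 0.7071, so ∠AJM = 45°.

Therefore, the measure of angle ∠AJM = 45°.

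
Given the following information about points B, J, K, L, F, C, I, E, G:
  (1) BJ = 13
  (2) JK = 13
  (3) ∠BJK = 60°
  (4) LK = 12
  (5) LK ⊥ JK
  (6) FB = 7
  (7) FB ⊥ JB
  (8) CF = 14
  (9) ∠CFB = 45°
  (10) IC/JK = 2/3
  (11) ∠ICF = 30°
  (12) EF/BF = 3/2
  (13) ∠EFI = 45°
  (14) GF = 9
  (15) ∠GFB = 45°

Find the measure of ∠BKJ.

Step 1: By the law of cosines on triangle KJB: KB² = 13² + 13² − 2·13·13·cos(60°) = 169, so KB = 13.
Step 2: By the inverse law of cosines on triangle BKJ: cos(∠BKJ) = (13² + 13² − 13²) / (2·13·13) = 169/338 = 0.5, so ∠BKJ = 60°.

Therefore, the measure of angle ∠BKJ = 60°.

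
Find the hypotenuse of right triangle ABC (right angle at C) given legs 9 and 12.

AB = sqrt(9^2 + 12^2) = sqrt(225) = 15

15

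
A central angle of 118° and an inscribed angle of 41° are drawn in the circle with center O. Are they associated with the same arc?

By the inscribed angle theorem, the inscribed angle for a central angle of 118° should be 118° / 2 = 59°.
The given inscribed angle is 41°, which does not equal 59°.
Therefore, no, they do not correspond to the same arc.

No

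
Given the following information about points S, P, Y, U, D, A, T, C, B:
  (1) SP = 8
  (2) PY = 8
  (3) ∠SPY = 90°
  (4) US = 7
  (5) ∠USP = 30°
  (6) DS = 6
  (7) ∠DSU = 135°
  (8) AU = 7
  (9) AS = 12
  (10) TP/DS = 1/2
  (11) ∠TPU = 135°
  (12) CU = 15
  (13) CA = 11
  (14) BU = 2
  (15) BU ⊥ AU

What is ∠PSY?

Step 1: By the law of cosines on triangle SPY: SY² = 8² + 8² − 2·8·8·cos(90°) = 128, so SY = 8·√2.
Step 2: By the inverse law of cosines on triangle PSY: cos(∠PSY) = (8² + (8·√2)² − 8²) / (2·8·8·√2) = 128/181.02 = 0.7071, so ∠PSY = 45°.

Therefore, the measure of angle ∠PSY = 45°.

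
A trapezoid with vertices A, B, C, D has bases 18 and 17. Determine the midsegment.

midsegment = (18 + 17) / 2 = 35 / 2 = 35/2

35/2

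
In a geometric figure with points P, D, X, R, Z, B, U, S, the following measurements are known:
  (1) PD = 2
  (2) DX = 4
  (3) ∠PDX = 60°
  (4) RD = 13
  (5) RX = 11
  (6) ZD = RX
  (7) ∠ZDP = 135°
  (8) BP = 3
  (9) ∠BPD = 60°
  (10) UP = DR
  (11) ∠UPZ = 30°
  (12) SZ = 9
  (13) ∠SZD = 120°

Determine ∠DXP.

Step 1: By the law of cosines on triangle XDP: XP² = 4² + 2² − 2·4·2·cos(60°) = 12, so XP = 2·√3.
Step 2: By the inverse law of cosines on triangle DXP: cos(∠DXP) = (4² + (2·√3)² − 2²) / (2·4·2·√3) = 24/27.71 = 0.866, so ∠DXP = 30°.

Therefore, the measure of angle ∠DXP = 30°.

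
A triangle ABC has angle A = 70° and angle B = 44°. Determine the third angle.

By the triangle angle sum property, the three interior angles of any triangle add up to 180°.
We know angle A = 70° and angle B = 44°, so their sum is 114°.
Therefore angle C = 180° - 114° = 66°.

66 degrees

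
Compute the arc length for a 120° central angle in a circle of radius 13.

Arc length = 2π(13)(1/3) = 26*pi/3

26*pi/3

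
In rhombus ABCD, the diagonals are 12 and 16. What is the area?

Area = (12 * 16) / 2 = 192 / 2 = 96

96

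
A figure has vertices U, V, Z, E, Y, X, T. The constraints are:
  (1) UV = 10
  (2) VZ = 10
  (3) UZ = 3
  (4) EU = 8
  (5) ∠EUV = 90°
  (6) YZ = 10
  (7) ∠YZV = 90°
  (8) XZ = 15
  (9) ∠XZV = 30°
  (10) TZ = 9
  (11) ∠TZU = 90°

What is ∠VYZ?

Step 1: By the law of cosines on triangle YZV: YV² = 10² + 10² − 2·10·10·cos(90°) = 200, so YV = 10·√2.
Step 2: By the inverse law of cosines on triangle VYZ: cos(∠VYZ) = ((10·√2)² + 10² − 10²) / (2·10·√2·10) = 200/282.84 = 0.7071, so ∠VYZ = 45°.

Therefore, the measure of angle ∠VYZ = 45°.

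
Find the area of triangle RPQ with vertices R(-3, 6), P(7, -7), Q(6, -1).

Using the Shoelace formula for a triangle:
Area = (1/2)|x0(y1 - y2) + x1(y2 - y0) + x2(y0 - y1)|
Area = (1/2)|-3(-7 - -1) + 7(-1 - 6) + 6(6 - -7)|
Area = (1/2)|18 + -49 + 78|
Area = (1/2)|47|
Area = (1/2)(47)
Area = 47/2

47/2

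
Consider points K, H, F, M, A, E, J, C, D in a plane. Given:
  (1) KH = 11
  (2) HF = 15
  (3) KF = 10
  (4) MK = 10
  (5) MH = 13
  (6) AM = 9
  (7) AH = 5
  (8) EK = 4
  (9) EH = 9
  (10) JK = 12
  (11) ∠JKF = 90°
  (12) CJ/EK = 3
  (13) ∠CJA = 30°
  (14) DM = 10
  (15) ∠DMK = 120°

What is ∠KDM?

Step 1: By the law of cosines on triangle DMK: DK² = 10² + 10² − 2·10·10·cos(120°) = 300, so DK = 10·√3.
Step 2: By the inverse law of cosines on triangle KDM: cos(∠KDM) = ((10·√3)² + 10² − 10²) / (2·10·√3·10) = 300/346.41 = 0.866, so ∠KDM = 30°.

Therefore, the measure of angle ∠KDM = 30°.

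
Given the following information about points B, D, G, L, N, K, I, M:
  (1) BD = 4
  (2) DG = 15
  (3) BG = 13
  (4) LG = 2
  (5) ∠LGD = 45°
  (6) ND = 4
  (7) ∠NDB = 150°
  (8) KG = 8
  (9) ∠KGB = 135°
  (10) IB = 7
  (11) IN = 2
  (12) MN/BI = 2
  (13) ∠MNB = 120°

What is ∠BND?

Step 1: By the law of cosines on triangle NDB: NB² = 4² + 4² − 2·4·4·cos(150°) = 59.71, so NB ≈ 7.73.
Step 2: By the inverse law of cosines on triangle BND: cos(∠BND) = (7.73² + 4² − 4²) / (2·7.73·4) = 59.71/61.82 = 0.9659, so ∠BND = 15°.

Therefore, the measure of angle ∠BND = 15°.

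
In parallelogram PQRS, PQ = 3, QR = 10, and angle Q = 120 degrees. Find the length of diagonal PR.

Law of cosines: d^2 = 3^2 + 10^2 - 2(3)(10)cos(120°) = 139, so d = sqrt(139).

sqrt(139)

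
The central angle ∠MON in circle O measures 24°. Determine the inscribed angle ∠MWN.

By the inscribed angle theorem, the inscribed angle is half the central angle.
Inscribed angle = 24° / 2 = 12°

12°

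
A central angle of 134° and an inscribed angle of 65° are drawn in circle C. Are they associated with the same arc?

By the inscribed angle theorem, the inscribed angle for a central angle of 134° should be 134° / 2 = 67°.
The given inscribed angle is 65°, which does not equal 67°.
Therefore, no, they do not correspond to the same arc.

No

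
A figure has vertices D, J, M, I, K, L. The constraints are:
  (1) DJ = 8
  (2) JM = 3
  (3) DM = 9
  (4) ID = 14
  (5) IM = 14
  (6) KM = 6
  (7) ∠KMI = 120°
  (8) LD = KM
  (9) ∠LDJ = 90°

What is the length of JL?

From the given relations: LD = KM = 6.
Step 1: By the law of cosines on triangle JDL: JL² = 8² + 6² − 2·8·6·cos(90°) = 100, so JL = 10.

Therefore, the length of JL = 10.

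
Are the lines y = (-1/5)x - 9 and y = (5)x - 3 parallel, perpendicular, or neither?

Slope of line 1: m1 = -1/5
Slope of line 2: m2 = 5
Two lines are perpendicular when the product of their slopes is -1 (negative reciprocals).
m1 * m2 = (-1/5) * (5) = -1, confirming perpendicularity.

Perpendicular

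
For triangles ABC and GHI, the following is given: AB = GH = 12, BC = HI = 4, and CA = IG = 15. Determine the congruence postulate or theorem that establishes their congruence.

The given information provides:
AB = GH = 12, BC = HI = 4, and CA = IG = 15
This matches the SSS congruence theorem.
All three pairs of corresponding sides are equal (Side-Side-Side).

SSS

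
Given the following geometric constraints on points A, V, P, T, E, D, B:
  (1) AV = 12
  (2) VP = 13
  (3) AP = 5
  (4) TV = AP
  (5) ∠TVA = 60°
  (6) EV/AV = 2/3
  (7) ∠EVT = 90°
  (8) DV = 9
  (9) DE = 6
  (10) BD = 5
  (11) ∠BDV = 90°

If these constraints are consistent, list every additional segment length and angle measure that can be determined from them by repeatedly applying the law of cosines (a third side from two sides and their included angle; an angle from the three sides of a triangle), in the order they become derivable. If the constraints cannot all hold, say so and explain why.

The constraints are consistent. Derivable facts, in order:
After 1 step:
- AT = √109
- TE = √89
- VB = √106
- ∠APV = 67.38°
- ∠AVP = 22.62°
- ∠DEV = 78.58°
- ∠DVE = 40.8°
- ∠EDV = 60.61°
- ∠PAV = 90°
After 2 steps:
- ∠ATV = 95.5°
- ∠BVD = 29.05°
- ∠DBV = 60.95°
- ∠ETV = 57.99°
- ∠TAV = 24.5°
- ∠TEV = 32.01°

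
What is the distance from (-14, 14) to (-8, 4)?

d = sqrt((-8 - -14)^2 + (4 - 14)^2)
d = sqrt(6^2 + -10^2)
d = sqrt(36 + 100)
d = sqrt(136) = 2*sqrt(34)

2*sqrt(34)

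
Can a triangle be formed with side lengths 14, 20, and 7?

For three segments to close into a triangle, no single side can be as long as the other two combined.
The longest side is 20, and 7 + 14 = 21 > 20.
A triangle can be formed.

Yes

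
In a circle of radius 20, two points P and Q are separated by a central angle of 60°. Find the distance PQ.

Chord = 2(20) sin(30°) = 20

20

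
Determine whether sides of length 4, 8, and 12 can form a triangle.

Check the triangle inequality: 4 + 8 = 12 ≤ 12.
Since the sum of two sides does not exceed the third, no triangle can be formed.

No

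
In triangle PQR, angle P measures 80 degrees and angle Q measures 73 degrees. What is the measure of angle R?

The interior angles sum to 180°: angle R = 180 - 80 - 73 = 27°.
The triangle is acute (angles 80°, 73°, 27°).

27 degrees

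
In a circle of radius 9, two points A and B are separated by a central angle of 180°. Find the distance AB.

Drop a perpendicular from the center to the chord, bisecting both the chord and the central angle.
Each half-chord = r sin(θ/2) = 9 sin(90°).
The full chord = 2 × 9 × sin(90°) = 18.

18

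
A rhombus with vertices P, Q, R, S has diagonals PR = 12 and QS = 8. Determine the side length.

The diagonals of a rhombus bisect each other at right angles.
Half-diagonals: 12/2 = 6 and 8/2 = 4
side = sqrt(6^2 + 4^2)
side = sqrt(36 + 16)
side = sqrt(52) = 2*sqrt(13)

2*sqrt(13)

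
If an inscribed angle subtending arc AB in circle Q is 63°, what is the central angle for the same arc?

By the inscribed angle theorem, the central angle is twice the inscribed angle.
Central angle = 2 × 63° = 126°

126°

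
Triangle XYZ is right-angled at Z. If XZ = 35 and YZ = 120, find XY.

In a right triangle, the square of the hypotenuse equals the sum of the squares of the two legs.
The legs are 35 and 120, so the hypotenuse = sqrt(1225 + 14400) = sqrt(15625) = 125.

125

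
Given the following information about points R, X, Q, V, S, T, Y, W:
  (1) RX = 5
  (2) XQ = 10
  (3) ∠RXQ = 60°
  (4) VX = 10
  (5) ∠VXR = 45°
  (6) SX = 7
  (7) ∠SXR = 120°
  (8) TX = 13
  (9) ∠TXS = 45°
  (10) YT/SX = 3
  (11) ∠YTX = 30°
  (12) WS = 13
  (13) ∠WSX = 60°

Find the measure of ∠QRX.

Step 1: By the law of cosines on triangle RXQ: RQ² = 5² + 10² − 2·5·10·cos(60°) = 75, so RQ = 5·√3.
Step 2: By the inverse law of cosines on triangle QRX: cos(∠QRX) = ((5·√3)² + 5² − 10²) / (2·5·√3·5) = 0/86.6 = 0, so ∠QRX = 90°.

Therefore, the measure of angle ∠QRX = 90°.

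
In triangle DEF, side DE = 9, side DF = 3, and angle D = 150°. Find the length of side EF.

Law of cosines: EF^2 = 9^2 + 3^2 - 2(9)(3)cos(150°) = 27*sqrt(3) + 90, so EF = 3*sqrt(3*sqrt(3) + 10).

3*sqrt(3*sqrt(3) + 10)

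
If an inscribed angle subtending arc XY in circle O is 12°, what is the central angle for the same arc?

Central angle = 2 × 12° = 24° (inscribed angle theorem).

24°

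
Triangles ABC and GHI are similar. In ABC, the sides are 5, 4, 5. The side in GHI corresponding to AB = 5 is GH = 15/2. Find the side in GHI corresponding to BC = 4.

Similar triangles have proportional sides. Setting up the proportion:
GH / AB = HI / BC
15/2 / 5 = HI / 4
HI = 4 * 15/2 / 5 = 6.

6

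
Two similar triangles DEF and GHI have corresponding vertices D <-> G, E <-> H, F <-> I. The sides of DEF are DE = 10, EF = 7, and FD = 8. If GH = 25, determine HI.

Similar triangles have proportional sides. Setting up the proportion:
GH / DE = HI / EF
25 / 10 = HI / 7
HI = 7 * 25 / 10 = 35/2.

35/2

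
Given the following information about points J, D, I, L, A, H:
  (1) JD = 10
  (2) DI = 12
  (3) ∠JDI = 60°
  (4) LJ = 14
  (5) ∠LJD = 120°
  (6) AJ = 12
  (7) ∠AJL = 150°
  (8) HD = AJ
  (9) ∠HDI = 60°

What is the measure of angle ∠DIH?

From the given relations: HD = AJ = 12.
Step 1: By the law of cosines on triangle IDH: IH² = 12² + 12² − 2·12·12·cos(60°) = 144, so IH = 12.
Step 2: By the inverse law of cosines on triangle DIH: cos(∠DIH) = (12² + 12² − 12²) / (2·12·12) = 144/288 = 0.5, so ∠DIH = 60°.

Therefore, the measure of angle ∠DIH = 60°.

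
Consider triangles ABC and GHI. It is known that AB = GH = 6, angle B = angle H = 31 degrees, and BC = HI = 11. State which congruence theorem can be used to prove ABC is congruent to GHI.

The given information matches SAS: Two pairs of corresponding sides and the included angle are equal (Side-Angle-Side).

SAS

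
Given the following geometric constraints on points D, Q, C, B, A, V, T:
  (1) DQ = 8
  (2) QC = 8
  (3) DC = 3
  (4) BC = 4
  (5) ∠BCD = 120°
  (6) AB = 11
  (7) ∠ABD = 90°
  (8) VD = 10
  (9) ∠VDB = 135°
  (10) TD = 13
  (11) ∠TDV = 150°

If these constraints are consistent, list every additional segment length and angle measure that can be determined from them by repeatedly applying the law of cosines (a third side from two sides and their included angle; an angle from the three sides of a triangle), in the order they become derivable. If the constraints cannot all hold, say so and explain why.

The constraints are consistent. Derivable facts, in order:
After 1 step:
- DB = √37
- VT ≈ 22.23
- ∠CDQ = 79.19°
- ∠CQD = 21.61°
- ∠DCQ = 79.19°
After 2 steps:
- BV ≈ 14.93
- DA = √158
- ∠BDC = 34.72°
- ∠CBD = 25.28°
- ∠DTV = 13°
- ∠DVT = 17°
After 3 steps:
- ∠ADB = 61.06°
- ∠BAD = 28.94°
- ∠BVD = 16.74°
- ∠DBV = 28.26°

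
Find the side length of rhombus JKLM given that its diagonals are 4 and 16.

The diagonals of a rhombus bisect each other at right angles.
Half-diagonals: 4/2 = 2 and 16/2 = 8
side = sqrt(2^2 + 8^2)
side = sqrt(4 + 64)
side = sqrt(68) = 2*sqrt(17)

2*sqrt(17)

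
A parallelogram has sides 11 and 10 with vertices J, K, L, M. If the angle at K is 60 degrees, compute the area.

Area = a * b * sin(theta)
Area = 11 * 10 * sin(60 degrees)
Area = 110 * sqrt(3)/2
Area = 55*sqrt(3)

55*sqrt(3)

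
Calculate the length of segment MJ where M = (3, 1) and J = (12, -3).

d = sqrt((12 - 3)^2 + (-3 - 1)^2)
d = sqrt(9^2 + -4^2)
d = sqrt(81 + 16)
d = sqrt(97)

sqrt(97)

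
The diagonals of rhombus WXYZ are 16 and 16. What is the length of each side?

In a rhombus, the diagonals bisect each other perpendicularly, creating four congruent right triangles.
Each triangle has legs 8 (half of 16) and 8 (half of 16).
The hypotenuse of each right triangle is a side of the rhombus:
side = sqrt(8^2 + 8^2) = sqrt(128) = 8*sqrt(2)

8*sqrt(2)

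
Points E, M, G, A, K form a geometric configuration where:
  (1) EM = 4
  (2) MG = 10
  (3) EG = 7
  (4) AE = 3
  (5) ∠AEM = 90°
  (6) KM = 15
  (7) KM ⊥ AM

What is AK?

Step 1: By the law of cosines on triangle AEM: AM² = 3² + 4² − 2·3·4·cos(90°) = 25, so AM = 5.
Step 2: By the law of cosines on triangle AMK: AK² = 5² + 15² − 2·5·15·cos(90°) = 250, so AK = 5·√10.

Therefore, the length of AK = 5·√10.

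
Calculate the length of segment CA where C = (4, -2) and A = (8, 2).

d = sqrt((4)^2 + (4)^2) = sqrt(32) = 4*sqrt(2)

4*sqrt(2)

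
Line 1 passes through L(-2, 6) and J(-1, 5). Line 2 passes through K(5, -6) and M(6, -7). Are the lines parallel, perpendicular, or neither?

Slope of line 1: m1 = (5 - 6)/(-1 - -2) = -1/1 = -1
Slope of line 2: m2 = (-7 - -6)/(6 - 5) = -1/1 = -1
Since m1 = m2 = -1, the lines are parallel.

Parallel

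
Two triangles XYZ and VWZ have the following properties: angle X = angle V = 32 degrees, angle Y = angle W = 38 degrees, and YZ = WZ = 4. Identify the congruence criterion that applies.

The given information matches AAS: Two pairs of corresponding angles and a non-included side are equal (Angle-Angle-Side).

AAS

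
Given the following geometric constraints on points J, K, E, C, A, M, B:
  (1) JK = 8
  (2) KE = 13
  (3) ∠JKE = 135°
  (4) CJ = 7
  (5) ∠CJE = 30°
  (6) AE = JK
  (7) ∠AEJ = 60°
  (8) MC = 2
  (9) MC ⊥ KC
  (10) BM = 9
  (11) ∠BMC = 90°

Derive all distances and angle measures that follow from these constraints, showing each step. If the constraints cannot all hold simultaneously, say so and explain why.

The constraints are consistent.

From the given relations:
  AE = JK = 8

Step 1: From JK = 8, KE = 13, and ∠JKE = 135°, by the law of cosines:
  JE² = JK² + KE² - 2·JK·KE·cos(135°) = 64 + 169 + 147.1 = 380.1
  JE ≈ 19.5

Step 2: From CM = 2, MB = 9, and ∠CMB = 90°, by the law of cosines:
  CB² = CM² + MB² - 2·CM·MB·cos(90°) = 4 + 81 - 0 = 85
  CB = √85

Step 3: From JE = 19.5, EA = 8, and ∠JEA = 60°, by the law of cosines:
  JA² = JE² + EA² - 2·JE·EA·cos(60°) = 380.1 + 64 - 156 = 288.1
  JA ≈ 16.97

Step 4: From EJ = 19.5, JC = 7, and ∠EJC = 30°, by the law of cosines:
  EC² = EJ² + JC² - 2·EJ·JC·cos(30°) = 380.1 + 49 - 236.4 = 192.7
  EC ≈ 13.88

Step 5: From JE = 19.5, JK = 8, EK = 13, by the inverse law of cosines:
  cos(∠EJK) = (JE² + JK² - EK²) / (2·JE·JK)
  ∠EJK = 28.13°

Step 6: From EJ = 19.5, EK = 13, JK = 8, by the inverse law of cosines:
  cos(∠JEK) = (EJ² + EK² - JK²) / (2·EJ·EK)
  ∠JEK = 16.87°

Step 7: From CB = √85, CM = 2, BM = 9, by the inverse law of cosines:
  cos(∠BCM) = (CB² + CM² - BM²) / (2·CB·CM)
  ∠BCM = 77.47°

Step 8: From BC = √85, BM = 9, CM = 2, by the inverse law of cosines:
  cos(∠CBM) = (BC² + BM² - CM²) / (2·BC·BM)
  ∠CBM = 12.53°

Step 9: From JA = 16.97, JE = 19.5, AE = 8, by the inverse law of cosines:
  cos(∠AJE) = (JA² + JE² - AE²) / (2·JA·JE)
  ∠AJE = 24.09°

Step 10: From EC = 13.88, EJ = 19.5, CJ = 7, by the inverse law of cosines:
  cos(∠CEJ) = (EC² + EJ² - CJ²) / (2·EC·EJ)
  ∠CEJ = 14.6°

Step 11: From CE = 13.88, CJ = 7, EJ = 19.5, by the inverse law of cosines:
  cos(∠ECJ) = (CE² + CJ² - EJ²) / (2·CE·CJ)
  ∠ECJ = 135.4°

Step 12: From AE = 8, AJ = 16.97, EJ = 19.5, by the inverse law of cosines:
  cos(∠EAJ) = (AE² + AJ² - EJ²) / (2·AE·AJ)
  ∠EAJ = 95.91°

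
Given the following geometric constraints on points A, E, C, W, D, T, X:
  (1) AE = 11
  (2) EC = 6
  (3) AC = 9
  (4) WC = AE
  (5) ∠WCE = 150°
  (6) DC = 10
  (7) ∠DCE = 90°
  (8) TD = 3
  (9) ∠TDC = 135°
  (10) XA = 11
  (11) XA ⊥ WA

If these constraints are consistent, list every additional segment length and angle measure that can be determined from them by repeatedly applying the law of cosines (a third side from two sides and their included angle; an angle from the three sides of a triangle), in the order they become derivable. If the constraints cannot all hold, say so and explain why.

The constraints are consistent. Derivable facts, in order:
After 1 step:
- CT ≈ 12.31
- ED = 2·√34
- EW ≈ 16.47
- ∠ACE = 92.12°
- ∠AEC = 54.85°
- ∠CAE = 33.03°
After 2 steps:
- ∠CDE = 30.96°
- ∠CED = 59.04°
- ∠CEW = 19.51°
- ∠CTD = 35.07°
- ∠CWE = 10.49°
- ∠DCT = 9.93°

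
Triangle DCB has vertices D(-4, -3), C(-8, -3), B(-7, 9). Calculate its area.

Shoelace: Area = (1/2)|-4(-3-9) + -8(9--3) + -7(-3--3)| = (1/2)(48) = 24

24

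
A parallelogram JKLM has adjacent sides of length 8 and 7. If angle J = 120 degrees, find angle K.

Consecutive angles are supplementary: angle K = 180 - 120 = 60 degrees.

60 degrees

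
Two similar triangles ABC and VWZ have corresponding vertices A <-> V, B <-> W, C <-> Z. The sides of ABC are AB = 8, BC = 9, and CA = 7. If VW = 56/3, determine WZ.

Similar triangles have proportional sides. Setting up the proportion:
VW / AB = WZ / BC
56/3 / 8 = WZ / 9
WZ = 9 * 56/3 / 8 = 21.

21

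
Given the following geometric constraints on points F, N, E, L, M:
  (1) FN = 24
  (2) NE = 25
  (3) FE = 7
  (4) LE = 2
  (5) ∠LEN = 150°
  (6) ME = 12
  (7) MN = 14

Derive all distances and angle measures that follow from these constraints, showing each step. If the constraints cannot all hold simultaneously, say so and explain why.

The constraints are consistent.

Step 1: From NE = 25, EL = 2, and ∠NEL = 150°, by the law of cosines:
  NL² = NE² + EL² - 2·NE·EL·cos(150°) = 625 + 4 + 86.6 = 715.6
  NL ≈ 26.75

Step 2: From FE = 7, FN = 24, EN = 25, by the inverse law of cosines:
  cos(∠EFN) = (FE² + FN² - EN²) / (2·FE·FN)
  ∠EFN = 90°

Step 3: From NE = 25, NF = 24, EF = 7, by the inverse law of cosines:
  cos(∠ENF) = (NE² + NF² - EF²) / (2·NE·NF)
  ∠ENF = 16.26°

Step 4: From NE = 25, NM = 14, EM = 12, by the inverse law of cosines:
  cos(∠ENM) = (NE² + NM² - EM²) / (2·NE·NM)
  ∠ENM = 14.73°

Step 5: From EF = 7, EN = 25, FN = 24, by the inverse law of cosines:
  cos(∠FEN) = (EF² + EN² - FN²) / (2·EF·EN)
  ∠FEN = 73.74°

Step 6: From EM = 12, EN = 25, MN = 14, by the inverse law of cosines:
  cos(∠MEN) = (EM² + EN² - MN²) / (2·EM·EN)
  ∠MEN = 17.25°

Step 7: From ME = 12, MN = 14, EN = 25, by the inverse law of cosines:
  cos(∠EMN) = (ME² + MN² - EN²) / (2·ME·MN)
  ∠EMN = 148.02°

Step 8: From NE = 25, NL = 26.75, EL = 2, by the inverse law of cosines:
  cos(∠ENL) = (NE² + NL² - EL²) / (2·NE·NL)
  ∠ENL = 2.14°

Step 9: From LE = 2, LN = 26.75, EN = 25, by the inverse law of cosines:
  cos(∠ELN) = (LE² + LN² - EN²) / (2·LE·LN)
  ∠ELN = 27.86°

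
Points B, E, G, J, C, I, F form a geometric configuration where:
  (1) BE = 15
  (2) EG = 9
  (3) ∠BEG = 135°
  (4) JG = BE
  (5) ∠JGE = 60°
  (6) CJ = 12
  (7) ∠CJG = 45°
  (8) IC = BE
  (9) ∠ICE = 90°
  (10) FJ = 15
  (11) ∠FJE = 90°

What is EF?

From the given relations: JG = BE = 15.
Step 1: By the law of cosines on triangle EGJ: EJ² = 9² + 15² − 2·9·15·cos(60°) = 171, so EJ = 3·√19.
Step 2: By the law of cosines on triangle EJF: EF² = (3·√19)² + 15² − 2·3·√19·15·cos(90°) = 396, so EF = 6·√11.

Therefore, the length of EF = 6·√11.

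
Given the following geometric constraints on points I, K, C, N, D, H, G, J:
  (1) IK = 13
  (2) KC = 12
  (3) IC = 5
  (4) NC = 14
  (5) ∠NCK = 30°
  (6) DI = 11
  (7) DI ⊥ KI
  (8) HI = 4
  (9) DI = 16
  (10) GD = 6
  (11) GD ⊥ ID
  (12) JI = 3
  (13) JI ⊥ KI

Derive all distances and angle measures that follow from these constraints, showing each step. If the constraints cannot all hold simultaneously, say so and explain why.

These constraints are not satisfiable: (6) DI = 11 and (9) DI = 16 assign two different lengths to the same segment. No planar figure meets all of them, so nothing further can be derived.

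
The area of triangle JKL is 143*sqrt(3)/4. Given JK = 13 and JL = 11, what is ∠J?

sin(C) = 2 * 143*sqrt(3)/4 / (13 * 11) = sqrt(3)/2, so C = arcsin(sqrt(3)/2) = 60°.
Since sin(180° - C) = sin(C), the obtuse angle 120° gives the same area, so C = 60° or C = 120°.

60° or 120°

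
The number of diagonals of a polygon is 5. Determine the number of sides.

Using d = n(n - 3)/2, we solve 5 = n(n - 3)/2.
So n(n - 3) = 10.
Testing n = 5: 5 * 2 = 10 = 10. Correct.
The polygon has 5 sides.

5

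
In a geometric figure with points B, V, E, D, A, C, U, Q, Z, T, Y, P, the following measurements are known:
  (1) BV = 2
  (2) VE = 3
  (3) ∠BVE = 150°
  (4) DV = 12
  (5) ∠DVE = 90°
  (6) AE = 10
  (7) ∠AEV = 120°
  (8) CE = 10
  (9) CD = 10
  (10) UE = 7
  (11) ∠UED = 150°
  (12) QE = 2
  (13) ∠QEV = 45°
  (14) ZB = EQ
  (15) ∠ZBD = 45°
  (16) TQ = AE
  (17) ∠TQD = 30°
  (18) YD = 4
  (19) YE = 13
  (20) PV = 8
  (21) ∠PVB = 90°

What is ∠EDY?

Step 1: By the law of cosines on triangle DVE: DE² = 12² + 3² − 2·12·3·cos(90°) = 153, so DE = 3·√17.
Step 2: By the inverse law of cosines on triangle EDY: cos(∠EDY) = ((3·√17)² + 4² − 13²) / (2·3·√17·4) = 0/98.95 = 0, so ∠EDY = 90°.

Therefore, the measure of angle ∠EDY = 90°.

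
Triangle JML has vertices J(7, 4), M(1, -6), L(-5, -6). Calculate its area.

The Shoelace formula computes the area from vertex coordinates by summing cross products.
For vertices (7,4), (1,-6), (-5,-6):
Signed sum = 7*-6 - 1*4 + 1*-6 - -5*-6 + -5*4 - 7*-6
= -46 + -36 + 22 = -60
Area = (1/2)|-60| = 30.

30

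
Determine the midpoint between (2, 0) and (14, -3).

The midpoint is the point halfway along the segment.
Move half the horizontal distance: 2 + (14 - 2)/2 = 2 + 12/2 = 8
Move half the vertical distance: 0 + (-3 - 0)/2 = 0 + -3/2 = -3/2
Midpoint = (8, -3/2)

(8, -3/2)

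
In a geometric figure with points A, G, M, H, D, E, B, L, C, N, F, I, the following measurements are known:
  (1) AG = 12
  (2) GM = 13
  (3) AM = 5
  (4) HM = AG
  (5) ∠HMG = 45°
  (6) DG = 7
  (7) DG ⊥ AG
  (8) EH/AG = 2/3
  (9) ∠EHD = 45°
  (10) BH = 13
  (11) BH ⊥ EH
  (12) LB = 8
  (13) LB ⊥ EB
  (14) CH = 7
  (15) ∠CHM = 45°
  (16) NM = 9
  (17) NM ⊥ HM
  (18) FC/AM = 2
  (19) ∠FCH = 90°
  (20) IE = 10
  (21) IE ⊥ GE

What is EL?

From the given relations: EH = 2/3·AG = 2/3·12 = 8.
Step 1: By the law of cosines on triangle BHE: BE² = 13² + 8² − 2·13·8·cos(90°) = 233, so BE ≈ 15.26.
Step 2: By the law of cosines on triangle EBL: EL² = 15.26² + 8² − 2·15.26·8·cos(90°) = 297, so EL = 3·√33.

Therefore, the length of EL = 3·√33.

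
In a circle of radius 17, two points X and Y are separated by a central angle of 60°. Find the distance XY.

Chord = 2(17) sin(30°) = 17

17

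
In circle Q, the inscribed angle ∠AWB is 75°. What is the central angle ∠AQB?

By the inscribed angle theorem, the central angle is twice the inscribed angle.
Central angle = 2 × 75° = 150°

150°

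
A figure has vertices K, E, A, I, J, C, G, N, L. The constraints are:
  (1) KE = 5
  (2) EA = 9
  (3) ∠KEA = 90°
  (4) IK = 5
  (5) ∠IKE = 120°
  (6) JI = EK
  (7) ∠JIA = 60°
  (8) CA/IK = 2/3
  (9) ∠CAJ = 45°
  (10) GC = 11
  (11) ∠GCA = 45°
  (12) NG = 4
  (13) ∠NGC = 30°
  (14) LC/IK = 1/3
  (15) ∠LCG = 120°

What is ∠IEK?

Step 1: By the law of cosines on triangle EKI: EI² = 5² + 5² − 2·5·5·cos(120°) = 75, so EI = 5·√3.
Step 2: By the inverse law of cosines on triangle IEK: cos(∠IEK) = ((5·√3)² + 5² − 5²) / (2·5·√3·5) = 75/86.6 = 0.866, so ∠IEK = 30°.

Therefore, the measure of angle ∠IEK = 30°.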